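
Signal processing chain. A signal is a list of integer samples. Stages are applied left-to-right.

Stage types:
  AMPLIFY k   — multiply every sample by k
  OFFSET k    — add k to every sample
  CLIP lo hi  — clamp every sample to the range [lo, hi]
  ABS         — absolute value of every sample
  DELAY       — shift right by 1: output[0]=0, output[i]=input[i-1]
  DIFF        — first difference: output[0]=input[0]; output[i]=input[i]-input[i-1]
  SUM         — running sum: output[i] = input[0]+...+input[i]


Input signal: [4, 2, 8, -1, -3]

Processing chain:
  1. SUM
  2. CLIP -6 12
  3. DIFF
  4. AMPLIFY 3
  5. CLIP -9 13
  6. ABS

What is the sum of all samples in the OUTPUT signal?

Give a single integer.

Answer: 37

Derivation:
Input: [4, 2, 8, -1, -3]
Stage 1 (SUM): sum[0..0]=4, sum[0..1]=6, sum[0..2]=14, sum[0..3]=13, sum[0..4]=10 -> [4, 6, 14, 13, 10]
Stage 2 (CLIP -6 12): clip(4,-6,12)=4, clip(6,-6,12)=6, clip(14,-6,12)=12, clip(13,-6,12)=12, clip(10,-6,12)=10 -> [4, 6, 12, 12, 10]
Stage 3 (DIFF): s[0]=4, 6-4=2, 12-6=6, 12-12=0, 10-12=-2 -> [4, 2, 6, 0, -2]
Stage 4 (AMPLIFY 3): 4*3=12, 2*3=6, 6*3=18, 0*3=0, -2*3=-6 -> [12, 6, 18, 0, -6]
Stage 5 (CLIP -9 13): clip(12,-9,13)=12, clip(6,-9,13)=6, clip(18,-9,13)=13, clip(0,-9,13)=0, clip(-6,-9,13)=-6 -> [12, 6, 13, 0, -6]
Stage 6 (ABS): |12|=12, |6|=6, |13|=13, |0|=0, |-6|=6 -> [12, 6, 13, 0, 6]
Output sum: 37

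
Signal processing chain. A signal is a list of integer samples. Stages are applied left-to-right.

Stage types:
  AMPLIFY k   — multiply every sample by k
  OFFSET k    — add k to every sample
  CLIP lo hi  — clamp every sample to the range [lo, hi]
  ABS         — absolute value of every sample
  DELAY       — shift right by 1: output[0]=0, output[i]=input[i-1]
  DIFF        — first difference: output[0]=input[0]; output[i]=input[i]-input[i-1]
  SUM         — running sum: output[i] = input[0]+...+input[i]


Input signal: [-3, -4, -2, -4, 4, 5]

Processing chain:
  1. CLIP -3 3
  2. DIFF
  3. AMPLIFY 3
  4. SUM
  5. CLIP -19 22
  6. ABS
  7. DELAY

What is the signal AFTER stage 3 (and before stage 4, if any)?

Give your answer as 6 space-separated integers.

Answer: -9 0 3 -3 18 0

Derivation:
Input: [-3, -4, -2, -4, 4, 5]
Stage 1 (CLIP -3 3): clip(-3,-3,3)=-3, clip(-4,-3,3)=-3, clip(-2,-3,3)=-2, clip(-4,-3,3)=-3, clip(4,-3,3)=3, clip(5,-3,3)=3 -> [-3, -3, -2, -3, 3, 3]
Stage 2 (DIFF): s[0]=-3, -3--3=0, -2--3=1, -3--2=-1, 3--3=6, 3-3=0 -> [-3, 0, 1, -1, 6, 0]
Stage 3 (AMPLIFY 3): -3*3=-9, 0*3=0, 1*3=3, -1*3=-3, 6*3=18, 0*3=0 -> [-9, 0, 3, -3, 18, 0]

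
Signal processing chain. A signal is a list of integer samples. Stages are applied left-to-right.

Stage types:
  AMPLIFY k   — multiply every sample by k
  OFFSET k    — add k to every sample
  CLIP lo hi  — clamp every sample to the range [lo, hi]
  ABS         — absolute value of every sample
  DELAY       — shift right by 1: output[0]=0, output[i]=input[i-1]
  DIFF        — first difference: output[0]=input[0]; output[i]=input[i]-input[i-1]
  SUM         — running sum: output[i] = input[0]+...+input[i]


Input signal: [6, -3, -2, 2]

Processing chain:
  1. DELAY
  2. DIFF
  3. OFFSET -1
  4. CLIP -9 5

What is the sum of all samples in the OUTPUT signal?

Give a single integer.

Input: [6, -3, -2, 2]
Stage 1 (DELAY): [0, 6, -3, -2] = [0, 6, -3, -2] -> [0, 6, -3, -2]
Stage 2 (DIFF): s[0]=0, 6-0=6, -3-6=-9, -2--3=1 -> [0, 6, -9, 1]
Stage 3 (OFFSET -1): 0+-1=-1, 6+-1=5, -9+-1=-10, 1+-1=0 -> [-1, 5, -10, 0]
Stage 4 (CLIP -9 5): clip(-1,-9,5)=-1, clip(5,-9,5)=5, clip(-10,-9,5)=-9, clip(0,-9,5)=0 -> [-1, 5, -9, 0]
Output sum: -5

Answer: -5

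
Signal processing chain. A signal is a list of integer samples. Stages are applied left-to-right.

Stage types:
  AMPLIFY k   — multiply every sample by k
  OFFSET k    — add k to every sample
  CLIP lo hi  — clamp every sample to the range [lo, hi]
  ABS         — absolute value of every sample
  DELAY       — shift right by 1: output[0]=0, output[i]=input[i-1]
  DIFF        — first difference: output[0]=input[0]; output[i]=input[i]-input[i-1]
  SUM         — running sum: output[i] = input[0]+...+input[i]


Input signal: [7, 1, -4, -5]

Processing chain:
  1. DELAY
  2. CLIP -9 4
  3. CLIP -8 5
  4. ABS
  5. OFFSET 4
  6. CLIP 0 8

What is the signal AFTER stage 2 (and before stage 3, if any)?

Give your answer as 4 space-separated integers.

Input: [7, 1, -4, -5]
Stage 1 (DELAY): [0, 7, 1, -4] = [0, 7, 1, -4] -> [0, 7, 1, -4]
Stage 2 (CLIP -9 4): clip(0,-9,4)=0, clip(7,-9,4)=4, clip(1,-9,4)=1, clip(-4,-9,4)=-4 -> [0, 4, 1, -4]

Answer: 0 4 1 -4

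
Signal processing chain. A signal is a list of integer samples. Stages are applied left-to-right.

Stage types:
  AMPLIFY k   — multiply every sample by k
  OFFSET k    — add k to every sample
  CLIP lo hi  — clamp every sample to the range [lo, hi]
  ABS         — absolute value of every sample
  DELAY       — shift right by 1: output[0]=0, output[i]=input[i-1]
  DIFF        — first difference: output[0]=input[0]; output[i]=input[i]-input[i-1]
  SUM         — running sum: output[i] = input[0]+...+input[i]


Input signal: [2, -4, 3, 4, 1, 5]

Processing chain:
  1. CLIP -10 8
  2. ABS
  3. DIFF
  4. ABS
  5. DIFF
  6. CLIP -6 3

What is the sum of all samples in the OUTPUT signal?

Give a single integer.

Answer: 4

Derivation:
Input: [2, -4, 3, 4, 1, 5]
Stage 1 (CLIP -10 8): clip(2,-10,8)=2, clip(-4,-10,8)=-4, clip(3,-10,8)=3, clip(4,-10,8)=4, clip(1,-10,8)=1, clip(5,-10,8)=5 -> [2, -4, 3, 4, 1, 5]
Stage 2 (ABS): |2|=2, |-4|=4, |3|=3, |4|=4, |1|=1, |5|=5 -> [2, 4, 3, 4, 1, 5]
Stage 3 (DIFF): s[0]=2, 4-2=2, 3-4=-1, 4-3=1, 1-4=-3, 5-1=4 -> [2, 2, -1, 1, -3, 4]
Stage 4 (ABS): |2|=2, |2|=2, |-1|=1, |1|=1, |-3|=3, |4|=4 -> [2, 2, 1, 1, 3, 4]
Stage 5 (DIFF): s[0]=2, 2-2=0, 1-2=-1, 1-1=0, 3-1=2, 4-3=1 -> [2, 0, -1, 0, 2, 1]
Stage 6 (CLIP -6 3): clip(2,-6,3)=2, clip(0,-6,3)=0, clip(-1,-6,3)=-1, clip(0,-6,3)=0, clip(2,-6,3)=2, clip(1,-6,3)=1 -> [2, 0, -1, 0, 2, 1]
Output sum: 4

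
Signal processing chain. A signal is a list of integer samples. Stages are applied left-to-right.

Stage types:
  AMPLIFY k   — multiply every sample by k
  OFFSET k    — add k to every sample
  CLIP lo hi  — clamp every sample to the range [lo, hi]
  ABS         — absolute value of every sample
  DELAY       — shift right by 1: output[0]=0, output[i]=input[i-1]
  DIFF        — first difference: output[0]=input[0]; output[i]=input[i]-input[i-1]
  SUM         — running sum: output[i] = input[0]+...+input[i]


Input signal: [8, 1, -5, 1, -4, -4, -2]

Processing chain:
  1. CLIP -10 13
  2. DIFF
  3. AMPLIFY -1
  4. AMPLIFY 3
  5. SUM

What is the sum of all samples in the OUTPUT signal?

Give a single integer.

Input: [8, 1, -5, 1, -4, -4, -2]
Stage 1 (CLIP -10 13): clip(8,-10,13)=8, clip(1,-10,13)=1, clip(-5,-10,13)=-5, clip(1,-10,13)=1, clip(-4,-10,13)=-4, clip(-4,-10,13)=-4, clip(-2,-10,13)=-2 -> [8, 1, -5, 1, -4, -4, -2]
Stage 2 (DIFF): s[0]=8, 1-8=-7, -5-1=-6, 1--5=6, -4-1=-5, -4--4=0, -2--4=2 -> [8, -7, -6, 6, -5, 0, 2]
Stage 3 (AMPLIFY -1): 8*-1=-8, -7*-1=7, -6*-1=6, 6*-1=-6, -5*-1=5, 0*-1=0, 2*-1=-2 -> [-8, 7, 6, -6, 5, 0, -2]
Stage 4 (AMPLIFY 3): -8*3=-24, 7*3=21, 6*3=18, -6*3=-18, 5*3=15, 0*3=0, -2*3=-6 -> [-24, 21, 18, -18, 15, 0, -6]
Stage 5 (SUM): sum[0..0]=-24, sum[0..1]=-3, sum[0..2]=15, sum[0..3]=-3, sum[0..4]=12, sum[0..5]=12, sum[0..6]=6 -> [-24, -3, 15, -3, 12, 12, 6]
Output sum: 15

Answer: 15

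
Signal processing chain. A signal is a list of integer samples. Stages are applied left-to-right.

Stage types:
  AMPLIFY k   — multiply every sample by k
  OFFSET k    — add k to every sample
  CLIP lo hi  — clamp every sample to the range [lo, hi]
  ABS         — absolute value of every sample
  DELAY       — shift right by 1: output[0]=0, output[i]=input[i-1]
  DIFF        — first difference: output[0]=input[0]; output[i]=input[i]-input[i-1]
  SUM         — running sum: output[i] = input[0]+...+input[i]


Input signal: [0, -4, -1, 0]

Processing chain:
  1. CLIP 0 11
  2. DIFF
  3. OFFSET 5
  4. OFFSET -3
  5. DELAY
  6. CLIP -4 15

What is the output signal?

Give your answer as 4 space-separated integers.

Answer: 0 2 2 2

Derivation:
Input: [0, -4, -1, 0]
Stage 1 (CLIP 0 11): clip(0,0,11)=0, clip(-4,0,11)=0, clip(-1,0,11)=0, clip(0,0,11)=0 -> [0, 0, 0, 0]
Stage 2 (DIFF): s[0]=0, 0-0=0, 0-0=0, 0-0=0 -> [0, 0, 0, 0]
Stage 3 (OFFSET 5): 0+5=5, 0+5=5, 0+5=5, 0+5=5 -> [5, 5, 5, 5]
Stage 4 (OFFSET -3): 5+-3=2, 5+-3=2, 5+-3=2, 5+-3=2 -> [2, 2, 2, 2]
Stage 5 (DELAY): [0, 2, 2, 2] = [0, 2, 2, 2] -> [0, 2, 2, 2]
Stage 6 (CLIP -4 15): clip(0,-4,15)=0, clip(2,-4,15)=2, clip(2,-4,15)=2, clip(2,-4,15)=2 -> [0, 2, 2, 2]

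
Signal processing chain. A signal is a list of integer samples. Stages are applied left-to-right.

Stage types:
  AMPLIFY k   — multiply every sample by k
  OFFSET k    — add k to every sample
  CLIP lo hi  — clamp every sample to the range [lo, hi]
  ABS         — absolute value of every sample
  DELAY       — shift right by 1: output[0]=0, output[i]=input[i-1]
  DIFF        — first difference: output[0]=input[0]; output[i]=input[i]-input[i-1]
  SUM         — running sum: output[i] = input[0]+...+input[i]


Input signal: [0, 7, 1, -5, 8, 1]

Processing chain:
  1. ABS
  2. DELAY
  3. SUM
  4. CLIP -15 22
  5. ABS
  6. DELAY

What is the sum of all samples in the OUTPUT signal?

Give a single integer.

Answer: 28

Derivation:
Input: [0, 7, 1, -5, 8, 1]
Stage 1 (ABS): |0|=0, |7|=7, |1|=1, |-5|=5, |8|=8, |1|=1 -> [0, 7, 1, 5, 8, 1]
Stage 2 (DELAY): [0, 0, 7, 1, 5, 8] = [0, 0, 7, 1, 5, 8] -> [0, 0, 7, 1, 5, 8]
Stage 3 (SUM): sum[0..0]=0, sum[0..1]=0, sum[0..2]=7, sum[0..3]=8, sum[0..4]=13, sum[0..5]=21 -> [0, 0, 7, 8, 13, 21]
Stage 4 (CLIP -15 22): clip(0,-15,22)=0, clip(0,-15,22)=0, clip(7,-15,22)=7, clip(8,-15,22)=8, clip(13,-15,22)=13, clip(21,-15,22)=21 -> [0, 0, 7, 8, 13, 21]
Stage 5 (ABS): |0|=0, |0|=0, |7|=7, |8|=8, |13|=13, |21|=21 -> [0, 0, 7, 8, 13, 21]
Stage 6 (DELAY): [0, 0, 0, 7, 8, 13] = [0, 0, 0, 7, 8, 13] -> [0, 0, 0, 7, 8, 13]
Output sum: 28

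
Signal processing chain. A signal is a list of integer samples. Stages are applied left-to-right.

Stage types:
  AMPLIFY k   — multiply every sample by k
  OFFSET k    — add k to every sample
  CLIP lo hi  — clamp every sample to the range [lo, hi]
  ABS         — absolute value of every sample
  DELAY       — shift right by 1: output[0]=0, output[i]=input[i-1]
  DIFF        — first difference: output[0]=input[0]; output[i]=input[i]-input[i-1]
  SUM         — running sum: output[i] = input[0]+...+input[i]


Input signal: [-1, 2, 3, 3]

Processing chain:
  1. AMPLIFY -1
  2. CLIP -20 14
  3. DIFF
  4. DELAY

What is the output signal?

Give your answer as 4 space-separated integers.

Input: [-1, 2, 3, 3]
Stage 1 (AMPLIFY -1): -1*-1=1, 2*-1=-2, 3*-1=-3, 3*-1=-3 -> [1, -2, -3, -3]
Stage 2 (CLIP -20 14): clip(1,-20,14)=1, clip(-2,-20,14)=-2, clip(-3,-20,14)=-3, clip(-3,-20,14)=-3 -> [1, -2, -3, -3]
Stage 3 (DIFF): s[0]=1, -2-1=-3, -3--2=-1, -3--3=0 -> [1, -3, -1, 0]
Stage 4 (DELAY): [0, 1, -3, -1] = [0, 1, -3, -1] -> [0, 1, -3, -1]

Answer: 0 1 -3 -1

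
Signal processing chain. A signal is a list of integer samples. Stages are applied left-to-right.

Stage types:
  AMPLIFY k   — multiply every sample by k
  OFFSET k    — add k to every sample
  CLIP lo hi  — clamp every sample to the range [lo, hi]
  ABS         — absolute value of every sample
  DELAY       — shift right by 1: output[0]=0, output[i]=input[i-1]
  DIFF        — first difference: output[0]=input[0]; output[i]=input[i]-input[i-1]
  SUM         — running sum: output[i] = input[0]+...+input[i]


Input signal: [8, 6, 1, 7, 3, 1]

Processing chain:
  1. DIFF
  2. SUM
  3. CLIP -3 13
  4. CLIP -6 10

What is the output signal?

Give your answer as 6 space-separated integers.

Input: [8, 6, 1, 7, 3, 1]
Stage 1 (DIFF): s[0]=8, 6-8=-2, 1-6=-5, 7-1=6, 3-7=-4, 1-3=-2 -> [8, -2, -5, 6, -4, -2]
Stage 2 (SUM): sum[0..0]=8, sum[0..1]=6, sum[0..2]=1, sum[0..3]=7, sum[0..4]=3, sum[0..5]=1 -> [8, 6, 1, 7, 3, 1]
Stage 3 (CLIP -3 13): clip(8,-3,13)=8, clip(6,-3,13)=6, clip(1,-3,13)=1, clip(7,-3,13)=7, clip(3,-3,13)=3, clip(1,-3,13)=1 -> [8, 6, 1, 7, 3, 1]
Stage 4 (CLIP -6 10): clip(8,-6,10)=8, clip(6,-6,10)=6, clip(1,-6,10)=1, clip(7,-6,10)=7, clip(3,-6,10)=3, clip(1,-6,10)=1 -> [8, 6, 1, 7, 3, 1]

Answer: 8 6 1 7 3 1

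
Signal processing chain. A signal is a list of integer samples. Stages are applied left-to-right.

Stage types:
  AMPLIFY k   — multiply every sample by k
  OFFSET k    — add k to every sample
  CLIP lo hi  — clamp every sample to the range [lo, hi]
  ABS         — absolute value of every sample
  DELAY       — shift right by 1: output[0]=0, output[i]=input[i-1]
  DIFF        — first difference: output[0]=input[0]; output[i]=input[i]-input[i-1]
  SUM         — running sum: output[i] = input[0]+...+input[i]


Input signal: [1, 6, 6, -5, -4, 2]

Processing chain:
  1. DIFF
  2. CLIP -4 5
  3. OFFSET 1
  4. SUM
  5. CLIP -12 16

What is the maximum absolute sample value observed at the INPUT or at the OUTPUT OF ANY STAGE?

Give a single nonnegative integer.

Input: [1, 6, 6, -5, -4, 2] (max |s|=6)
Stage 1 (DIFF): s[0]=1, 6-1=5, 6-6=0, -5-6=-11, -4--5=1, 2--4=6 -> [1, 5, 0, -11, 1, 6] (max |s|=11)
Stage 2 (CLIP -4 5): clip(1,-4,5)=1, clip(5,-4,5)=5, clip(0,-4,5)=0, clip(-11,-4,5)=-4, clip(1,-4,5)=1, clip(6,-4,5)=5 -> [1, 5, 0, -4, 1, 5] (max |s|=5)
Stage 3 (OFFSET 1): 1+1=2, 5+1=6, 0+1=1, -4+1=-3, 1+1=2, 5+1=6 -> [2, 6, 1, -3, 2, 6] (max |s|=6)
Stage 4 (SUM): sum[0..0]=2, sum[0..1]=8, sum[0..2]=9, sum[0..3]=6, sum[0..4]=8, sum[0..5]=14 -> [2, 8, 9, 6, 8, 14] (max |s|=14)
Stage 5 (CLIP -12 16): clip(2,-12,16)=2, clip(8,-12,16)=8, clip(9,-12,16)=9, clip(6,-12,16)=6, clip(8,-12,16)=8, clip(14,-12,16)=14 -> [2, 8, 9, 6, 8, 14] (max |s|=14)
Overall max amplitude: 14

Answer: 14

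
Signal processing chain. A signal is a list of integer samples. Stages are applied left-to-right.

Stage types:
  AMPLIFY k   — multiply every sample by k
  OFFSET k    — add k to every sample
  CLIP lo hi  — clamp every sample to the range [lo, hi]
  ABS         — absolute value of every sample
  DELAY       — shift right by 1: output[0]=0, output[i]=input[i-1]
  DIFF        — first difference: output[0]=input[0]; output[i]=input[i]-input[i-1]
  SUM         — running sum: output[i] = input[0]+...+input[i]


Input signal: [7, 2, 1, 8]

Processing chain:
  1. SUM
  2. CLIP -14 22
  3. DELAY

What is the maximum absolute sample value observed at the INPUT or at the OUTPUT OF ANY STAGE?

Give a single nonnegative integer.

Input: [7, 2, 1, 8] (max |s|=8)
Stage 1 (SUM): sum[0..0]=7, sum[0..1]=9, sum[0..2]=10, sum[0..3]=18 -> [7, 9, 10, 18] (max |s|=18)
Stage 2 (CLIP -14 22): clip(7,-14,22)=7, clip(9,-14,22)=9, clip(10,-14,22)=10, clip(18,-14,22)=18 -> [7, 9, 10, 18] (max |s|=18)
Stage 3 (DELAY): [0, 7, 9, 10] = [0, 7, 9, 10] -> [0, 7, 9, 10] (max |s|=10)
Overall max amplitude: 18

Answer: 18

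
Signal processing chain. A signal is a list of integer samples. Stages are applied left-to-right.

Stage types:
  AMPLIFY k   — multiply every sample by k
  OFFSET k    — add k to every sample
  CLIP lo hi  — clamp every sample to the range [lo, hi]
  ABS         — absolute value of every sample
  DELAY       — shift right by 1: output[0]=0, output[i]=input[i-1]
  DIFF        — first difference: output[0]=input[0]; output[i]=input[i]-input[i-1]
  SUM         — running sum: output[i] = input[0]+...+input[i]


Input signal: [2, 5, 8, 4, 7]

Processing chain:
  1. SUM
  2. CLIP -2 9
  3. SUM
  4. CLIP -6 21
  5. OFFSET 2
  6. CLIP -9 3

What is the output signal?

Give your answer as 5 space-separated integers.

Answer: 3 3 3 3 3

Derivation:
Input: [2, 5, 8, 4, 7]
Stage 1 (SUM): sum[0..0]=2, sum[0..1]=7, sum[0..2]=15, sum[0..3]=19, sum[0..4]=26 -> [2, 7, 15, 19, 26]
Stage 2 (CLIP -2 9): clip(2,-2,9)=2, clip(7,-2,9)=7, clip(15,-2,9)=9, clip(19,-2,9)=9, clip(26,-2,9)=9 -> [2, 7, 9, 9, 9]
Stage 3 (SUM): sum[0..0]=2, sum[0..1]=9, sum[0..2]=18, sum[0..3]=27, sum[0..4]=36 -> [2, 9, 18, 27, 36]
Stage 4 (CLIP -6 21): clip(2,-6,21)=2, clip(9,-6,21)=9, clip(18,-6,21)=18, clip(27,-6,21)=21, clip(36,-6,21)=21 -> [2, 9, 18, 21, 21]
Stage 5 (OFFSET 2): 2+2=4, 9+2=11, 18+2=20, 21+2=23, 21+2=23 -> [4, 11, 20, 23, 23]
Stage 6 (CLIP -9 3): clip(4,-9,3)=3, clip(11,-9,3)=3, clip(20,-9,3)=3, clip(23,-9,3)=3, clip(23,-9,3)=3 -> [3, 3, 3, 3, 3]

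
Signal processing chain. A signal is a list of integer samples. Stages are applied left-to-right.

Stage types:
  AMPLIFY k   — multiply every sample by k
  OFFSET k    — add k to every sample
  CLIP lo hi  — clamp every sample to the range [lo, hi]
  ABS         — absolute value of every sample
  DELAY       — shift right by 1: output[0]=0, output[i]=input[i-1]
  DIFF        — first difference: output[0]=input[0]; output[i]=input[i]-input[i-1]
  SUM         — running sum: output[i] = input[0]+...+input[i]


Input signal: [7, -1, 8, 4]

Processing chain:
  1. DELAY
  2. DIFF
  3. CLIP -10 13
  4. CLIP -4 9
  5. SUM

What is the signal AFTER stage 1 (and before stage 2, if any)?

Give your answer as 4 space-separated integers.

Input: [7, -1, 8, 4]
Stage 1 (DELAY): [0, 7, -1, 8] = [0, 7, -1, 8] -> [0, 7, -1, 8]

Answer: 0 7 -1 8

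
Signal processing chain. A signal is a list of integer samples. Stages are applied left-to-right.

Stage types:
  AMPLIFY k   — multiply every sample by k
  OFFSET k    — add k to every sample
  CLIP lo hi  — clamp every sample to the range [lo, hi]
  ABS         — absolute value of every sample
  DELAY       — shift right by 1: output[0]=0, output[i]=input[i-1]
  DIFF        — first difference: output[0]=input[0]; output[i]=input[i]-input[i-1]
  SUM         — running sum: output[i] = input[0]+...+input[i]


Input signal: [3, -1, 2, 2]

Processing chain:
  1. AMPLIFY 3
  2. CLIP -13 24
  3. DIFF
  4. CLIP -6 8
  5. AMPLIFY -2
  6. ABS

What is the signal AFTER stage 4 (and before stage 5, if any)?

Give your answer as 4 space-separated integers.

Input: [3, -1, 2, 2]
Stage 1 (AMPLIFY 3): 3*3=9, -1*3=-3, 2*3=6, 2*3=6 -> [9, -3, 6, 6]
Stage 2 (CLIP -13 24): clip(9,-13,24)=9, clip(-3,-13,24)=-3, clip(6,-13,24)=6, clip(6,-13,24)=6 -> [9, -3, 6, 6]
Stage 3 (DIFF): s[0]=9, -3-9=-12, 6--3=9, 6-6=0 -> [9, -12, 9, 0]
Stage 4 (CLIP -6 8): clip(9,-6,8)=8, clip(-12,-6,8)=-6, clip(9,-6,8)=8, clip(0,-6,8)=0 -> [8, -6, 8, 0]

Answer: 8 -6 8 0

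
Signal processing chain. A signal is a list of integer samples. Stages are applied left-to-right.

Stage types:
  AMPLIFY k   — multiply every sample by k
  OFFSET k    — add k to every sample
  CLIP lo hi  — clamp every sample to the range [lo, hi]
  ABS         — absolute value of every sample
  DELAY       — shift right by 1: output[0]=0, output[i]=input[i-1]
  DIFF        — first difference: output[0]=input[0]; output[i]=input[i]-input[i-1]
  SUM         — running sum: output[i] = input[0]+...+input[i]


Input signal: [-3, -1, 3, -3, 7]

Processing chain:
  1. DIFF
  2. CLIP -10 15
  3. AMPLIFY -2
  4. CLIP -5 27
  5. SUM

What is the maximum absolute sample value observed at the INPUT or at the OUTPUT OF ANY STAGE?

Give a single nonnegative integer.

Answer: 20

Derivation:
Input: [-3, -1, 3, -3, 7] (max |s|=7)
Stage 1 (DIFF): s[0]=-3, -1--3=2, 3--1=4, -3-3=-6, 7--3=10 -> [-3, 2, 4, -6, 10] (max |s|=10)
Stage 2 (CLIP -10 15): clip(-3,-10,15)=-3, clip(2,-10,15)=2, clip(4,-10,15)=4, clip(-6,-10,15)=-6, clip(10,-10,15)=10 -> [-3, 2, 4, -6, 10] (max |s|=10)
Stage 3 (AMPLIFY -2): -3*-2=6, 2*-2=-4, 4*-2=-8, -6*-2=12, 10*-2=-20 -> [6, -4, -8, 12, -20] (max |s|=20)
Stage 4 (CLIP -5 27): clip(6,-5,27)=6, clip(-4,-5,27)=-4, clip(-8,-5,27)=-5, clip(12,-5,27)=12, clip(-20,-5,27)=-5 -> [6, -4, -5, 12, -5] (max |s|=12)
Stage 5 (SUM): sum[0..0]=6, sum[0..1]=2, sum[0..2]=-3, sum[0..3]=9, sum[0..4]=4 -> [6, 2, -3, 9, 4] (max |s|=9)
Overall max amplitude: 20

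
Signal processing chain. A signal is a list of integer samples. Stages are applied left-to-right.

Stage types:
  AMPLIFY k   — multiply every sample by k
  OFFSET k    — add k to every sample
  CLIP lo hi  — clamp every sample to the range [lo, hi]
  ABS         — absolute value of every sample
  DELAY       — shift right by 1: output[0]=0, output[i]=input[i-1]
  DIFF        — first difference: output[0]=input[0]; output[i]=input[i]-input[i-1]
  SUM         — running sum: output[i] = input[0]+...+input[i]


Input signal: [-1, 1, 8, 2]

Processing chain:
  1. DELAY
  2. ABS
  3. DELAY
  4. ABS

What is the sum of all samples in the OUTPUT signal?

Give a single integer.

Input: [-1, 1, 8, 2]
Stage 1 (DELAY): [0, -1, 1, 8] = [0, -1, 1, 8] -> [0, -1, 1, 8]
Stage 2 (ABS): |0|=0, |-1|=1, |1|=1, |8|=8 -> [0, 1, 1, 8]
Stage 3 (DELAY): [0, 0, 1, 1] = [0, 0, 1, 1] -> [0, 0, 1, 1]
Stage 4 (ABS): |0|=0, |0|=0, |1|=1, |1|=1 -> [0, 0, 1, 1]
Output sum: 2

Answer: 2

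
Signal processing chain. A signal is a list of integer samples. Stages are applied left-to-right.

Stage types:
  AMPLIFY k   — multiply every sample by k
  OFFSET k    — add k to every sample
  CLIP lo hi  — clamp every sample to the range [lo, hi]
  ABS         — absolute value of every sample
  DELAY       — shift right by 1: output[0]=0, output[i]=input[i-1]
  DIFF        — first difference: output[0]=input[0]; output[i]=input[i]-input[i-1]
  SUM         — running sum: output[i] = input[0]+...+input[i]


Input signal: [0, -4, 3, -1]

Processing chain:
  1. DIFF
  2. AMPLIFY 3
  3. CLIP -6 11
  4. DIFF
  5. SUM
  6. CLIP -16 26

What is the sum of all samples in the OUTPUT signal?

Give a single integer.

Answer: -1

Derivation:
Input: [0, -4, 3, -1]
Stage 1 (DIFF): s[0]=0, -4-0=-4, 3--4=7, -1-3=-4 -> [0, -4, 7, -4]
Stage 2 (AMPLIFY 3): 0*3=0, -4*3=-12, 7*3=21, -4*3=-12 -> [0, -12, 21, -12]
Stage 3 (CLIP -6 11): clip(0,-6,11)=0, clip(-12,-6,11)=-6, clip(21,-6,11)=11, clip(-12,-6,11)=-6 -> [0, -6, 11, -6]
Stage 4 (DIFF): s[0]=0, -6-0=-6, 11--6=17, -6-11=-17 -> [0, -6, 17, -17]
Stage 5 (SUM): sum[0..0]=0, sum[0..1]=-6, sum[0..2]=11, sum[0..3]=-6 -> [0, -6, 11, -6]
Stage 6 (CLIP -16 26): clip(0,-16,26)=0, clip(-6,-16,26)=-6, clip(11,-16,26)=11, clip(-6,-16,26)=-6 -> [0, -6, 11, -6]
Output sum: -1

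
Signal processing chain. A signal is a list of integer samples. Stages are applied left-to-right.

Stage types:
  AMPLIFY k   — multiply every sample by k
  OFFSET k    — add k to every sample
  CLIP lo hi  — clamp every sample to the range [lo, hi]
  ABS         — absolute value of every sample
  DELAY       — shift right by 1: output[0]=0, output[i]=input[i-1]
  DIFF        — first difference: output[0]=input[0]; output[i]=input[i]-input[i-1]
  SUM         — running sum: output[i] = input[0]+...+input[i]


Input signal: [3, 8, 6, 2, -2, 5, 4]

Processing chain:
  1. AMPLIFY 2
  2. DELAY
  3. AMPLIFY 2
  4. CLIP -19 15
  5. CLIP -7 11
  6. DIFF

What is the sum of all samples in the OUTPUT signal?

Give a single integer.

Answer: 11

Derivation:
Input: [3, 8, 6, 2, -2, 5, 4]
Stage 1 (AMPLIFY 2): 3*2=6, 8*2=16, 6*2=12, 2*2=4, -2*2=-4, 5*2=10, 4*2=8 -> [6, 16, 12, 4, -4, 10, 8]
Stage 2 (DELAY): [0, 6, 16, 12, 4, -4, 10] = [0, 6, 16, 12, 4, -4, 10] -> [0, 6, 16, 12, 4, -4, 10]
Stage 3 (AMPLIFY 2): 0*2=0, 6*2=12, 16*2=32, 12*2=24, 4*2=8, -4*2=-8, 10*2=20 -> [0, 12, 32, 24, 8, -8, 20]
Stage 4 (CLIP -19 15): clip(0,-19,15)=0, clip(12,-19,15)=12, clip(32,-19,15)=15, clip(24,-19,15)=15, clip(8,-19,15)=8, clip(-8,-19,15)=-8, clip(20,-19,15)=15 -> [0, 12, 15, 15, 8, -8, 15]
Stage 5 (CLIP -7 11): clip(0,-7,11)=0, clip(12,-7,11)=11, clip(15,-7,11)=11, clip(15,-7,11)=11, clip(8,-7,11)=8, clip(-8,-7,11)=-7, clip(15,-7,11)=11 -> [0, 11, 11, 11, 8, -7, 11]
Stage 6 (DIFF): s[0]=0, 11-0=11, 11-11=0, 11-11=0, 8-11=-3, -7-8=-15, 11--7=18 -> [0, 11, 0, 0, -3, -15, 18]
Output sum: 11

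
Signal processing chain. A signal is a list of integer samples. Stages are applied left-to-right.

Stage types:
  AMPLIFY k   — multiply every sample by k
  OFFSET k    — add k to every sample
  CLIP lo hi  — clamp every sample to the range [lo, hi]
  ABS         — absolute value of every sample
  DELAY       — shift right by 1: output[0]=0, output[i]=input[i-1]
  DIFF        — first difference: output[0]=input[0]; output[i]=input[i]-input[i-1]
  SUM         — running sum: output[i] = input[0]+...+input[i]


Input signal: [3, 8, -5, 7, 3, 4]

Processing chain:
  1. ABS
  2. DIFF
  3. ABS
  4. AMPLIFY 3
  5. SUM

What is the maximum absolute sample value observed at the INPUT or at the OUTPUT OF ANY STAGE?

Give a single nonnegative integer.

Answer: 54

Derivation:
Input: [3, 8, -5, 7, 3, 4] (max |s|=8)
Stage 1 (ABS): |3|=3, |8|=8, |-5|=5, |7|=7, |3|=3, |4|=4 -> [3, 8, 5, 7, 3, 4] (max |s|=8)
Stage 2 (DIFF): s[0]=3, 8-3=5, 5-8=-3, 7-5=2, 3-7=-4, 4-3=1 -> [3, 5, -3, 2, -4, 1] (max |s|=5)
Stage 3 (ABS): |3|=3, |5|=5, |-3|=3, |2|=2, |-4|=4, |1|=1 -> [3, 5, 3, 2, 4, 1] (max |s|=5)
Stage 4 (AMPLIFY 3): 3*3=9, 5*3=15, 3*3=9, 2*3=6, 4*3=12, 1*3=3 -> [9, 15, 9, 6, 12, 3] (max |s|=15)
Stage 5 (SUM): sum[0..0]=9, sum[0..1]=24, sum[0..2]=33, sum[0..3]=39, sum[0..4]=51, sum[0..5]=54 -> [9, 24, 33, 39, 51, 54] (max |s|=54)
Overall max amplitude: 54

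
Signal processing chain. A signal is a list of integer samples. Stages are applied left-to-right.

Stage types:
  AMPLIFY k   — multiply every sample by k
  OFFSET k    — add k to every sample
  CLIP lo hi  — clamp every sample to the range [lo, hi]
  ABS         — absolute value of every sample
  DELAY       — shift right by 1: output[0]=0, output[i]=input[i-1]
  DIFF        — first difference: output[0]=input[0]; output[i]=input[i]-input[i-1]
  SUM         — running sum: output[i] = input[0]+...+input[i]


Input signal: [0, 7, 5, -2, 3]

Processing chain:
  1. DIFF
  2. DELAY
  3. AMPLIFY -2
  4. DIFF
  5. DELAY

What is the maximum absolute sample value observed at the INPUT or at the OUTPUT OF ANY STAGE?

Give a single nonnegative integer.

Answer: 18

Derivation:
Input: [0, 7, 5, -2, 3] (max |s|=7)
Stage 1 (DIFF): s[0]=0, 7-0=7, 5-7=-2, -2-5=-7, 3--2=5 -> [0, 7, -2, -7, 5] (max |s|=7)
Stage 2 (DELAY): [0, 0, 7, -2, -7] = [0, 0, 7, -2, -7] -> [0, 0, 7, -2, -7] (max |s|=7)
Stage 3 (AMPLIFY -2): 0*-2=0, 0*-2=0, 7*-2=-14, -2*-2=4, -7*-2=14 -> [0, 0, -14, 4, 14] (max |s|=14)
Stage 4 (DIFF): s[0]=0, 0-0=0, -14-0=-14, 4--14=18, 14-4=10 -> [0, 0, -14, 18, 10] (max |s|=18)
Stage 5 (DELAY): [0, 0, 0, -14, 18] = [0, 0, 0, -14, 18] -> [0, 0, 0, -14, 18] (max |s|=18)
Overall max amplitude: 18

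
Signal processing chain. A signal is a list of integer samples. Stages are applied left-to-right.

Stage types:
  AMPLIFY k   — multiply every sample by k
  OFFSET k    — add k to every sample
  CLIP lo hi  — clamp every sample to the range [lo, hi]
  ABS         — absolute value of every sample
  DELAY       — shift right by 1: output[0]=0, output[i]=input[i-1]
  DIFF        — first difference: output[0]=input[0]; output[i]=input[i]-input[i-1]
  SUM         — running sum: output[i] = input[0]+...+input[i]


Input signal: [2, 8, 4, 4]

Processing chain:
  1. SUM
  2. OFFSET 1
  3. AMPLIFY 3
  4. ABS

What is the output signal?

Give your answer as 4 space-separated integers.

Input: [2, 8, 4, 4]
Stage 1 (SUM): sum[0..0]=2, sum[0..1]=10, sum[0..2]=14, sum[0..3]=18 -> [2, 10, 14, 18]
Stage 2 (OFFSET 1): 2+1=3, 10+1=11, 14+1=15, 18+1=19 -> [3, 11, 15, 19]
Stage 3 (AMPLIFY 3): 3*3=9, 11*3=33, 15*3=45, 19*3=57 -> [9, 33, 45, 57]
Stage 4 (ABS): |9|=9, |33|=33, |45|=45, |57|=57 -> [9, 33, 45, 57]

Answer: 9 33 45 57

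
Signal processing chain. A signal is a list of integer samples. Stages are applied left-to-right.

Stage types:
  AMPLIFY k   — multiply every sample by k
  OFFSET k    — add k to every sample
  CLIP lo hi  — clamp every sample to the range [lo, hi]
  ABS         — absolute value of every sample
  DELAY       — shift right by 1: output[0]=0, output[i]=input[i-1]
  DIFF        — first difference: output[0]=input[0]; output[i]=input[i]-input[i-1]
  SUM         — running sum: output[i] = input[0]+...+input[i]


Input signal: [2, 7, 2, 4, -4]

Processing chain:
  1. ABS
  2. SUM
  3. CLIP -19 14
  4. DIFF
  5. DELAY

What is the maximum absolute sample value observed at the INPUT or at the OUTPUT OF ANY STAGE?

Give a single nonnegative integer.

Answer: 19

Derivation:
Input: [2, 7, 2, 4, -4] (max |s|=7)
Stage 1 (ABS): |2|=2, |7|=7, |2|=2, |4|=4, |-4|=4 -> [2, 7, 2, 4, 4] (max |s|=7)
Stage 2 (SUM): sum[0..0]=2, sum[0..1]=9, sum[0..2]=11, sum[0..3]=15, sum[0..4]=19 -> [2, 9, 11, 15, 19] (max |s|=19)
Stage 3 (CLIP -19 14): clip(2,-19,14)=2, clip(9,-19,14)=9, clip(11,-19,14)=11, clip(15,-19,14)=14, clip(19,-19,14)=14 -> [2, 9, 11, 14, 14] (max |s|=14)
Stage 4 (DIFF): s[0]=2, 9-2=7, 11-9=2, 14-11=3, 14-14=0 -> [2, 7, 2, 3, 0] (max |s|=7)
Stage 5 (DELAY): [0, 2, 7, 2, 3] = [0, 2, 7, 2, 3] -> [0, 2, 7, 2, 3] (max |s|=7)
Overall max amplitude: 19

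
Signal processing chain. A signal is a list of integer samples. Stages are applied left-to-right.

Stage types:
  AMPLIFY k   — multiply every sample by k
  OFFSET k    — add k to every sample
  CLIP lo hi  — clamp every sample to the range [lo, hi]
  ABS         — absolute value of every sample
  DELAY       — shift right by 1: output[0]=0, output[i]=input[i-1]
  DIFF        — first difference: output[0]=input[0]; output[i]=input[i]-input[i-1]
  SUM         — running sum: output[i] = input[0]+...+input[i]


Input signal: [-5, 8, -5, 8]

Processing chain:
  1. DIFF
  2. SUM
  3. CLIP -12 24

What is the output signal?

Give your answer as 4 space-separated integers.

Input: [-5, 8, -5, 8]
Stage 1 (DIFF): s[0]=-5, 8--5=13, -5-8=-13, 8--5=13 -> [-5, 13, -13, 13]
Stage 2 (SUM): sum[0..0]=-5, sum[0..1]=8, sum[0..2]=-5, sum[0..3]=8 -> [-5, 8, -5, 8]
Stage 3 (CLIP -12 24): clip(-5,-12,24)=-5, clip(8,-12,24)=8, clip(-5,-12,24)=-5, clip(8,-12,24)=8 -> [-5, 8, -5, 8]

Answer: -5 8 -5 8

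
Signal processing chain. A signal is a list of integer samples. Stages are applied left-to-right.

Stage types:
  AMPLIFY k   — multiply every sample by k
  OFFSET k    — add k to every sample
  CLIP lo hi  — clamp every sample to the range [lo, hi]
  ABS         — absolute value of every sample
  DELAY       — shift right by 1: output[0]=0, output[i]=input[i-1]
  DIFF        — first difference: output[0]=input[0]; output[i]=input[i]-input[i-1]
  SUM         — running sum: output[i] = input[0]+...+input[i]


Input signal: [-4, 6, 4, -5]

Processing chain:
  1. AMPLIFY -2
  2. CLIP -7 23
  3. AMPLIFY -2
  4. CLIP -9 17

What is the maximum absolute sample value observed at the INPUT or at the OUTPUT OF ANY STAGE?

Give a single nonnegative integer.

Answer: 20

Derivation:
Input: [-4, 6, 4, -5] (max |s|=6)
Stage 1 (AMPLIFY -2): -4*-2=8, 6*-2=-12, 4*-2=-8, -5*-2=10 -> [8, -12, -8, 10] (max |s|=12)
Stage 2 (CLIP -7 23): clip(8,-7,23)=8, clip(-12,-7,23)=-7, clip(-8,-7,23)=-7, clip(10,-7,23)=10 -> [8, -7, -7, 10] (max |s|=10)
Stage 3 (AMPLIFY -2): 8*-2=-16, -7*-2=14, -7*-2=14, 10*-2=-20 -> [-16, 14, 14, -20] (max |s|=20)
Stage 4 (CLIP -9 17): clip(-16,-9,17)=-9, clip(14,-9,17)=14, clip(14,-9,17)=14, clip(-20,-9,17)=-9 -> [-9, 14, 14, -9] (max |s|=14)
Overall max amplitude: 20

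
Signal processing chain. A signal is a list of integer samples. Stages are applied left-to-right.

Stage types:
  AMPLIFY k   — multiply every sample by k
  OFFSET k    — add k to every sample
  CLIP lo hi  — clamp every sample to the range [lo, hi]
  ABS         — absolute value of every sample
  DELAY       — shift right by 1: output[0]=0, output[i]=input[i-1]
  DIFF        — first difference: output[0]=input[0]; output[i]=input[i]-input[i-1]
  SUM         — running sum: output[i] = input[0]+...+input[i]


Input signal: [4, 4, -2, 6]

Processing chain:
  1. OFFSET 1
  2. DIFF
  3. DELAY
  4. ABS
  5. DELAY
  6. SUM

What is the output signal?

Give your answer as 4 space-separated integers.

Input: [4, 4, -2, 6]
Stage 1 (OFFSET 1): 4+1=5, 4+1=5, -2+1=-1, 6+1=7 -> [5, 5, -1, 7]
Stage 2 (DIFF): s[0]=5, 5-5=0, -1-5=-6, 7--1=8 -> [5, 0, -6, 8]
Stage 3 (DELAY): [0, 5, 0, -6] = [0, 5, 0, -6] -> [0, 5, 0, -6]
Stage 4 (ABS): |0|=0, |5|=5, |0|=0, |-6|=6 -> [0, 5, 0, 6]
Stage 5 (DELAY): [0, 0, 5, 0] = [0, 0, 5, 0] -> [0, 0, 5, 0]
Stage 6 (SUM): sum[0..0]=0, sum[0..1]=0, sum[0..2]=5, sum[0..3]=5 -> [0, 0, 5, 5]

Answer: 0 0 5 5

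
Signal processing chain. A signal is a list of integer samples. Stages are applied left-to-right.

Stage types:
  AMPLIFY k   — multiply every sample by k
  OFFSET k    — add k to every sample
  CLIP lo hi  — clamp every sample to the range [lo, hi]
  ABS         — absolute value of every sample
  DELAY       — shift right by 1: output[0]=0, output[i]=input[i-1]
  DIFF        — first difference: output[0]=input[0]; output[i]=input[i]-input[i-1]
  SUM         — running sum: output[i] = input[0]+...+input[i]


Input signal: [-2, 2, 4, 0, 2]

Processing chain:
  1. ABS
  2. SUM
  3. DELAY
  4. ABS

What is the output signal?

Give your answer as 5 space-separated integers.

Answer: 0 2 4 8 8

Derivation:
Input: [-2, 2, 4, 0, 2]
Stage 1 (ABS): |-2|=2, |2|=2, |4|=4, |0|=0, |2|=2 -> [2, 2, 4, 0, 2]
Stage 2 (SUM): sum[0..0]=2, sum[0..1]=4, sum[0..2]=8, sum[0..3]=8, sum[0..4]=10 -> [2, 4, 8, 8, 10]
Stage 3 (DELAY): [0, 2, 4, 8, 8] = [0, 2, 4, 8, 8] -> [0, 2, 4, 8, 8]
Stage 4 (ABS): |0|=0, |2|=2, |4|=4, |8|=8, |8|=8 -> [0, 2, 4, 8, 8]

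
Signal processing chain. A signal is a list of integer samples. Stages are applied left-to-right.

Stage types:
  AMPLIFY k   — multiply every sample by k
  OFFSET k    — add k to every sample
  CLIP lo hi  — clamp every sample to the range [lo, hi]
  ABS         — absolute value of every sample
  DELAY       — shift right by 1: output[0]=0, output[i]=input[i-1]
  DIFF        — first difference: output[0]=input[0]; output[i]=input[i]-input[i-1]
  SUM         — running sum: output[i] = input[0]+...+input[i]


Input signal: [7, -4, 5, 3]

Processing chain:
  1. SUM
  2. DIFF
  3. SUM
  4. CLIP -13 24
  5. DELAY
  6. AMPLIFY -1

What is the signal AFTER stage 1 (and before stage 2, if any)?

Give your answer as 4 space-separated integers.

Answer: 7 3 8 11

Derivation:
Input: [7, -4, 5, 3]
Stage 1 (SUM): sum[0..0]=7, sum[0..1]=3, sum[0..2]=8, sum[0..3]=11 -> [7, 3, 8, 11]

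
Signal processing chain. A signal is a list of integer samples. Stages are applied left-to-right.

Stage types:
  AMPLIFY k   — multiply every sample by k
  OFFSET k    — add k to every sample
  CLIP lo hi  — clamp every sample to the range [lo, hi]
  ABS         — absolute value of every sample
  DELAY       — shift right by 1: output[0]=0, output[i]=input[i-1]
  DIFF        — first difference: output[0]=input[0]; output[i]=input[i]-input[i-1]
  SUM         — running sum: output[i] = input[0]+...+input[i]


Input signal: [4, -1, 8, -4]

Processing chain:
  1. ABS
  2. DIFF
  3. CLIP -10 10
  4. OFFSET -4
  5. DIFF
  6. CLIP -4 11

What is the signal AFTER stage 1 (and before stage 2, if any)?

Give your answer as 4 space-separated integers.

Input: [4, -1, 8, -4]
Stage 1 (ABS): |4|=4, |-1|=1, |8|=8, |-4|=4 -> [4, 1, 8, 4]

Answer: 4 1 8 4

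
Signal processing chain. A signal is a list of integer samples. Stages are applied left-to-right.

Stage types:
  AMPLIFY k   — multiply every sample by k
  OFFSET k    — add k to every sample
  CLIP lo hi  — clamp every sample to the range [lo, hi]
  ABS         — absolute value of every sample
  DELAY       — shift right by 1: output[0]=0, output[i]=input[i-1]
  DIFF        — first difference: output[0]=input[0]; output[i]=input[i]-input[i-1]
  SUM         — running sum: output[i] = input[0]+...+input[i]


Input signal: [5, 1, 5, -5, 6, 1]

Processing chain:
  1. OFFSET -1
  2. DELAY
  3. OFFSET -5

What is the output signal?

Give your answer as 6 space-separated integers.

Answer: -5 -1 -5 -1 -11 0

Derivation:
Input: [5, 1, 5, -5, 6, 1]
Stage 1 (OFFSET -1): 5+-1=4, 1+-1=0, 5+-1=4, -5+-1=-6, 6+-1=5, 1+-1=0 -> [4, 0, 4, -6, 5, 0]
Stage 2 (DELAY): [0, 4, 0, 4, -6, 5] = [0, 4, 0, 4, -6, 5] -> [0, 4, 0, 4, -6, 5]
Stage 3 (OFFSET -5): 0+-5=-5, 4+-5=-1, 0+-5=-5, 4+-5=-1, -6+-5=-11, 5+-5=0 -> [-5, -1, -5, -1, -11, 0]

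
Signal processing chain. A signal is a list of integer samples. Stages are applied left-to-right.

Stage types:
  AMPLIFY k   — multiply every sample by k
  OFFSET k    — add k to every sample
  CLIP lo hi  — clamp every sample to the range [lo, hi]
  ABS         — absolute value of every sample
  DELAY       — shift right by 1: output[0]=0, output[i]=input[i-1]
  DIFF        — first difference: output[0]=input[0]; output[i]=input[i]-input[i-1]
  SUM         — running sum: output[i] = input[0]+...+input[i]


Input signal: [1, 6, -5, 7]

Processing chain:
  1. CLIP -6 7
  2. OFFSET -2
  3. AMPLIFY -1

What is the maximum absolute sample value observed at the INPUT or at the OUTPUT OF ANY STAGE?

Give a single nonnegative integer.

Input: [1, 6, -5, 7] (max |s|=7)
Stage 1 (CLIP -6 7): clip(1,-6,7)=1, clip(6,-6,7)=6, clip(-5,-6,7)=-5, clip(7,-6,7)=7 -> [1, 6, -5, 7] (max |s|=7)
Stage 2 (OFFSET -2): 1+-2=-1, 6+-2=4, -5+-2=-7, 7+-2=5 -> [-1, 4, -7, 5] (max |s|=7)
Stage 3 (AMPLIFY -1): -1*-1=1, 4*-1=-4, -7*-1=7, 5*-1=-5 -> [1, -4, 7, -5] (max |s|=7)
Overall max amplitude: 7

Answer: 7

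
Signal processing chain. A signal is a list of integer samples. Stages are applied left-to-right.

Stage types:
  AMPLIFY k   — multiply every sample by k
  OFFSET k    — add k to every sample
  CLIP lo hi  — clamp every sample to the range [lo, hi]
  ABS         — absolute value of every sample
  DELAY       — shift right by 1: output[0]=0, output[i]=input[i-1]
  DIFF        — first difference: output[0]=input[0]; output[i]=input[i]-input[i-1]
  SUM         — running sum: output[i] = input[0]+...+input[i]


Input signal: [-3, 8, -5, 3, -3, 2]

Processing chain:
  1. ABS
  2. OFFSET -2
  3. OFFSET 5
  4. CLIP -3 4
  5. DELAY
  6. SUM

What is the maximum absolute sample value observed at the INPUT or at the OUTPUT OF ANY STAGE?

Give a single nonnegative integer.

Answer: 20

Derivation:
Input: [-3, 8, -5, 3, -3, 2] (max |s|=8)
Stage 1 (ABS): |-3|=3, |8|=8, |-5|=5, |3|=3, |-3|=3, |2|=2 -> [3, 8, 5, 3, 3, 2] (max |s|=8)
Stage 2 (OFFSET -2): 3+-2=1, 8+-2=6, 5+-2=3, 3+-2=1, 3+-2=1, 2+-2=0 -> [1, 6, 3, 1, 1, 0] (max |s|=6)
Stage 3 (OFFSET 5): 1+5=6, 6+5=11, 3+5=8, 1+5=6, 1+5=6, 0+5=5 -> [6, 11, 8, 6, 6, 5] (max |s|=11)
Stage 4 (CLIP -3 4): clip(6,-3,4)=4, clip(11,-3,4)=4, clip(8,-3,4)=4, clip(6,-3,4)=4, clip(6,-3,4)=4, clip(5,-3,4)=4 -> [4, 4, 4, 4, 4, 4] (max |s|=4)
Stage 5 (DELAY): [0, 4, 4, 4, 4, 4] = [0, 4, 4, 4, 4, 4] -> [0, 4, 4, 4, 4, 4] (max |s|=4)
Stage 6 (SUM): sum[0..0]=0, sum[0..1]=4, sum[0..2]=8, sum[0..3]=12, sum[0..4]=16, sum[0..5]=20 -> [0, 4, 8, 12, 16, 20] (max |s|=20)
Overall max amplitude: 20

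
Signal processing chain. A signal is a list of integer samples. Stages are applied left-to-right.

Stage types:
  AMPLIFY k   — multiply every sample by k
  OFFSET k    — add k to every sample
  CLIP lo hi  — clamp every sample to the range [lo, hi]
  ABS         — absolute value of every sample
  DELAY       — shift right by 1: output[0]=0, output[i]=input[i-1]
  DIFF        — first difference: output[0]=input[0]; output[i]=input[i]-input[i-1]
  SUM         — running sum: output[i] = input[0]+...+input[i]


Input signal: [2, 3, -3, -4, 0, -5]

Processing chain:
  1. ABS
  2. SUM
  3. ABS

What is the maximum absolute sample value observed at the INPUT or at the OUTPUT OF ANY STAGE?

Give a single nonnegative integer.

Input: [2, 3, -3, -4, 0, -5] (max |s|=5)
Stage 1 (ABS): |2|=2, |3|=3, |-3|=3, |-4|=4, |0|=0, |-5|=5 -> [2, 3, 3, 4, 0, 5] (max |s|=5)
Stage 2 (SUM): sum[0..0]=2, sum[0..1]=5, sum[0..2]=8, sum[0..3]=12, sum[0..4]=12, sum[0..5]=17 -> [2, 5, 8, 12, 12, 17] (max |s|=17)
Stage 3 (ABS): |2|=2, |5|=5, |8|=8, |12|=12, |12|=12, |17|=17 -> [2, 5, 8, 12, 12, 17] (max |s|=17)
Overall max amplitude: 17

Answer: 17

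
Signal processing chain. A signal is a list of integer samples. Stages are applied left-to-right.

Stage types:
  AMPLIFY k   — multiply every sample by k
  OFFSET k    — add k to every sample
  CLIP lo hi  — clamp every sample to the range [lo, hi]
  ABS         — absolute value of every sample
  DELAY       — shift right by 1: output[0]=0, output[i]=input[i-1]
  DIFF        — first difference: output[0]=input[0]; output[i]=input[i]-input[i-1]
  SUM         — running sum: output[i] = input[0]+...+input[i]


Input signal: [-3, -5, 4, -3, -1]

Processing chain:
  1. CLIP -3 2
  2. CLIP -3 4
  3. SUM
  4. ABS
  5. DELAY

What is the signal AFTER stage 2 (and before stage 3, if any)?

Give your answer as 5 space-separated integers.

Answer: -3 -3 2 -3 -1

Derivation:
Input: [-3, -5, 4, -3, -1]
Stage 1 (CLIP -3 2): clip(-3,-3,2)=-3, clip(-5,-3,2)=-3, clip(4,-3,2)=2, clip(-3,-3,2)=-3, clip(-1,-3,2)=-1 -> [-3, -3, 2, -3, -1]
Stage 2 (CLIP -3 4): clip(-3,-3,4)=-3, clip(-3,-3,4)=-3, clip(2,-3,4)=2, clip(-3,-3,4)=-3, clip(-1,-3,4)=-1 -> [-3, -3, 2, -3, -1]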